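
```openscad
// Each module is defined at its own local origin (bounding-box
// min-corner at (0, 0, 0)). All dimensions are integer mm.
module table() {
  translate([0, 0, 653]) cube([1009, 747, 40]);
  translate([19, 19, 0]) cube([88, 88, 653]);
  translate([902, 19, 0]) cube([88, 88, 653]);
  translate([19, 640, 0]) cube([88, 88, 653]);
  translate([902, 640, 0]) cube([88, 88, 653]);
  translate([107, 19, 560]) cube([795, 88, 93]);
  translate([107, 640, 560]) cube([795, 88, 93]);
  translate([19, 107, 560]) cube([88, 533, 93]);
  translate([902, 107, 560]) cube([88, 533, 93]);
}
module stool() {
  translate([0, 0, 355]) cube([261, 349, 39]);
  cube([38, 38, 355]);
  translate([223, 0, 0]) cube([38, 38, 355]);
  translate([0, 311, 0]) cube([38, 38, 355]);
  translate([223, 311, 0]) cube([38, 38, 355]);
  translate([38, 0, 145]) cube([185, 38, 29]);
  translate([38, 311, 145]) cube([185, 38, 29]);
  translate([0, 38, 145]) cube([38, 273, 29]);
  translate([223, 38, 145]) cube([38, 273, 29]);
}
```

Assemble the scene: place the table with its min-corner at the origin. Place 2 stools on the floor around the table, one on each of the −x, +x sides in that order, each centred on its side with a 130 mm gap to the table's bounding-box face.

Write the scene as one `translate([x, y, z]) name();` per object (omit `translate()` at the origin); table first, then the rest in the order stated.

table();
translate([-391, 199, 0]) stool();
translate([1139, 199, 0]) stool();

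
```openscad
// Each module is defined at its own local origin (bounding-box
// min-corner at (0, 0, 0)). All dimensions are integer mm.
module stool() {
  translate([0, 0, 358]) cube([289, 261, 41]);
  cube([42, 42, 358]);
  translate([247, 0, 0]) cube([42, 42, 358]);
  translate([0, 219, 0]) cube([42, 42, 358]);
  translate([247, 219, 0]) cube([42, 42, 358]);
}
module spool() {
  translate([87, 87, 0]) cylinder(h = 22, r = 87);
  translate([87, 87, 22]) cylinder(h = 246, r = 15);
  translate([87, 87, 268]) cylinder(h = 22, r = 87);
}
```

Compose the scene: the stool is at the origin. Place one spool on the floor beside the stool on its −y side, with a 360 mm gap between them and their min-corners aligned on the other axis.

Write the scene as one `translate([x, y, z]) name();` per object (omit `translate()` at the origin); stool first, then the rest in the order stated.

stool();
translate([0, -534, 0]) spool();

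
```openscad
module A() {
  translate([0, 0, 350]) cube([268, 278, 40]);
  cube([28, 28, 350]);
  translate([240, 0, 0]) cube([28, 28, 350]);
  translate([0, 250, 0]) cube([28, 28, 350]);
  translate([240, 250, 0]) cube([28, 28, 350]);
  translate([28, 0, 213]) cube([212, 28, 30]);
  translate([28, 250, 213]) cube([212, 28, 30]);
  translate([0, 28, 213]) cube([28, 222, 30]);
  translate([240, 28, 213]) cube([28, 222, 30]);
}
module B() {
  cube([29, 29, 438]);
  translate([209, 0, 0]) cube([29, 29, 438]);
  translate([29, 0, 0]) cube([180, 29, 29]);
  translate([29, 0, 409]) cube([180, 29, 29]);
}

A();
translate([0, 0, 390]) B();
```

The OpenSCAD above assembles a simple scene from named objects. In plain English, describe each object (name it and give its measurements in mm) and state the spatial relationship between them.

A is a simple wooden stool: a rectangular seat 268 mm (x) by 278 mm (y), 40 mm thick, top face at z = 390 mm, on four square legs, each 28×28 mm in cross-section. The legs rest on z = 0, each flush with a corner of the seat. Four stretchers, 28 mm wide and 30 mm tall, connect adjacent legs with their undersides at z = 213 mm, each running between the inner faces of the legs it joins and aligned with the legs' outer faces on the other axis.

B is a picture frame with a 180×380 mm rectangular opening (x by z) and a uniform 29 mm border on every side. Frame depth is 29 mm along y. It is built from two vertical stiles running the full outside height and two horizontal rails spanning the gap between the stiles.

The picture frame is on top of the stool.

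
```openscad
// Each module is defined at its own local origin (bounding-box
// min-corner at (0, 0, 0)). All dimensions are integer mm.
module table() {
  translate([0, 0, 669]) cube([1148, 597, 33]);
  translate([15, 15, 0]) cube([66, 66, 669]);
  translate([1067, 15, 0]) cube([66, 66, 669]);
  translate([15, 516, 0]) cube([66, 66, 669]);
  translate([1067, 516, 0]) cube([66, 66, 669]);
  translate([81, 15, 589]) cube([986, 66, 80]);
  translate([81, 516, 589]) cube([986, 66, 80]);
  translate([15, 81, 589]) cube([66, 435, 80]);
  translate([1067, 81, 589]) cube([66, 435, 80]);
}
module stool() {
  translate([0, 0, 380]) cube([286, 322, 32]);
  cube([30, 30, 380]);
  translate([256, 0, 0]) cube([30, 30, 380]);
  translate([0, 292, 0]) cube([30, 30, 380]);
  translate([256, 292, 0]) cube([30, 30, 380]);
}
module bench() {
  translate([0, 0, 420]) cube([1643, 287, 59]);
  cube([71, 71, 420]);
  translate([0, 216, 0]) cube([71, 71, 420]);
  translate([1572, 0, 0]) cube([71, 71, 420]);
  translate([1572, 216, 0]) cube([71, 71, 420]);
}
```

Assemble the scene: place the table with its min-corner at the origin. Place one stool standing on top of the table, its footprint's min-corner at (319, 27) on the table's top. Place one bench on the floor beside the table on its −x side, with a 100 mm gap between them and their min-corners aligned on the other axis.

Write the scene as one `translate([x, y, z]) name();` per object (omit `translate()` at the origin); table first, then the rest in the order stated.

table();
translate([319, 27, 702]) stool();
translate([-1743, 0, 0]) bench();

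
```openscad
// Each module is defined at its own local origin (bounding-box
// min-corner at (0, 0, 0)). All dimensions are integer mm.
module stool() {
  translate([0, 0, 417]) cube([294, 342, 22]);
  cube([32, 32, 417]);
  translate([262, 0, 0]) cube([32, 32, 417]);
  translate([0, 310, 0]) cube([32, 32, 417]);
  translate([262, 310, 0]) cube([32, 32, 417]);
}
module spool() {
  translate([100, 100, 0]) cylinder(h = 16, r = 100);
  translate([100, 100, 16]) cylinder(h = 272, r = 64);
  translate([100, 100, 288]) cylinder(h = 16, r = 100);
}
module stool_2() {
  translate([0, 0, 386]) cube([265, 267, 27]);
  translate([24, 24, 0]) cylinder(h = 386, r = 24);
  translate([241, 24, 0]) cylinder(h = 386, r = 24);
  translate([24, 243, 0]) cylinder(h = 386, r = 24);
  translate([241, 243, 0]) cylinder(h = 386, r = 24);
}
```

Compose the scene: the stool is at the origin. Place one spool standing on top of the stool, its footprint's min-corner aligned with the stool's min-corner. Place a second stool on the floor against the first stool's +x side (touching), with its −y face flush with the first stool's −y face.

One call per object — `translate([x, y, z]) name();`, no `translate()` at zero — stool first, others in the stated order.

stool();
translate([0, 0, 439]) spool();
translate([294, 0, 0]) stool_2();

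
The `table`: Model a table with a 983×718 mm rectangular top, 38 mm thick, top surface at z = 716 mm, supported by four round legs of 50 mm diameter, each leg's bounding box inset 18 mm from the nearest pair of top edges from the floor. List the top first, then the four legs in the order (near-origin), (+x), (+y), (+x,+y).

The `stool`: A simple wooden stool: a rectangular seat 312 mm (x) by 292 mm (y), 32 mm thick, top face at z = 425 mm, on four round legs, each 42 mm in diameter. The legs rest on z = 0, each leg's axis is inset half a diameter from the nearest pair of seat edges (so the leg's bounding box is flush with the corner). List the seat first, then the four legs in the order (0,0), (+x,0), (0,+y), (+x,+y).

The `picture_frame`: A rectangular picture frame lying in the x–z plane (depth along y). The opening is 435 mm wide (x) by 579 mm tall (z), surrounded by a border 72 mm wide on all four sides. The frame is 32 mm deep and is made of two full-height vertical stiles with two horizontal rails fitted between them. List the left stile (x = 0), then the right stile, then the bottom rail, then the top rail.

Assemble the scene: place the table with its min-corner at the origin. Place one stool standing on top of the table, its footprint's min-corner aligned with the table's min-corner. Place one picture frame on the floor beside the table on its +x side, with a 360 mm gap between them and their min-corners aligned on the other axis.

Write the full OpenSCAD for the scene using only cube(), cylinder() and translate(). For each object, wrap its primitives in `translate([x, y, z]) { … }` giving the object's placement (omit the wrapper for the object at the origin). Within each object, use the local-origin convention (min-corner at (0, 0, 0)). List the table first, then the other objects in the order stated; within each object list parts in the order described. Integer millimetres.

translate([0, 0, 678]) cube([983, 718, 38]);
translate([43, 43, 0]) cylinder(h = 678, r = 25);
translate([940, 43, 0]) cylinder(h = 678, r = 25);
translate([43, 675, 0]) cylinder(h = 678, r = 25);
translate([940, 675, 0]) cylinder(h = 678, r = 25);
translate([0, 0, 716]) {
  translate([0, 0, 393]) cube([312, 292, 32]);
  translate([21, 21, 0]) cylinder(h = 393, r = 21);
  translate([291, 21, 0]) cylinder(h = 393, r = 21);
  translate([21, 271, 0]) cylinder(h = 393, r = 21);
  translate([291, 271, 0]) cylinder(h = 393, r = 21);
}
translate([1343, 0, 0]) {
  cube([72, 32, 723]);
  translate([507, 0, 0]) cube([72, 32, 723]);
  translate([72, 0, 0]) cube([435, 32, 72]);
  translate([72, 0, 651]) cube([435, 32, 72]);
}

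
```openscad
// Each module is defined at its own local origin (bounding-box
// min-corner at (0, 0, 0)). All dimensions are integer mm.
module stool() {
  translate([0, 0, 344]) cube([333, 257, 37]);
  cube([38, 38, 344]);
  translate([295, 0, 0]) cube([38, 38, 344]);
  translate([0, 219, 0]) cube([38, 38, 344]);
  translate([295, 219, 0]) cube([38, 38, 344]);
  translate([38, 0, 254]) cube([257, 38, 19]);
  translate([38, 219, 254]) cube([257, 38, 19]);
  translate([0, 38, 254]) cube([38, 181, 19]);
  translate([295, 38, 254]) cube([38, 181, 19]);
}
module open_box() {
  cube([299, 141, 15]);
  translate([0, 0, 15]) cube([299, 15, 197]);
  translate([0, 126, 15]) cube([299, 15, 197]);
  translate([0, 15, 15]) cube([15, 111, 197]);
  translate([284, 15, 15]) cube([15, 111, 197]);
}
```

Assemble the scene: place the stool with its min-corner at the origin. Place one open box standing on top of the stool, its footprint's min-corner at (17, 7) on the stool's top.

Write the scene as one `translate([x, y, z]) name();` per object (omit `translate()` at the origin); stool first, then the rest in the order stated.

stool();
translate([17, 7, 381]) open_box();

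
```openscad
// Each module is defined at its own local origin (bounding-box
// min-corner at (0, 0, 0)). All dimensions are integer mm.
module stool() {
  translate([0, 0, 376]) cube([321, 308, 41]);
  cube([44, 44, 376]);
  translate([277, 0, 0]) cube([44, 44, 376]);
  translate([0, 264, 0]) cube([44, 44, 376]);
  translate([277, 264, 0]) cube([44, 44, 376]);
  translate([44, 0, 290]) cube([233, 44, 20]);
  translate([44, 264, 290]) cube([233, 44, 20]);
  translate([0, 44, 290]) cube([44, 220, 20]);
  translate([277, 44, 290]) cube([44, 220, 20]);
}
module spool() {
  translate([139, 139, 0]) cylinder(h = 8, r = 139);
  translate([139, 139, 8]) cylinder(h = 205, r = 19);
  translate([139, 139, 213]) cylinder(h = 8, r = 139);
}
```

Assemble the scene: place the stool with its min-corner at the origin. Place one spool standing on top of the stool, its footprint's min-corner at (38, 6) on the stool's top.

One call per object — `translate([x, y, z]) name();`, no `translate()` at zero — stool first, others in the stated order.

stool();
translate([38, 6, 417]) spool();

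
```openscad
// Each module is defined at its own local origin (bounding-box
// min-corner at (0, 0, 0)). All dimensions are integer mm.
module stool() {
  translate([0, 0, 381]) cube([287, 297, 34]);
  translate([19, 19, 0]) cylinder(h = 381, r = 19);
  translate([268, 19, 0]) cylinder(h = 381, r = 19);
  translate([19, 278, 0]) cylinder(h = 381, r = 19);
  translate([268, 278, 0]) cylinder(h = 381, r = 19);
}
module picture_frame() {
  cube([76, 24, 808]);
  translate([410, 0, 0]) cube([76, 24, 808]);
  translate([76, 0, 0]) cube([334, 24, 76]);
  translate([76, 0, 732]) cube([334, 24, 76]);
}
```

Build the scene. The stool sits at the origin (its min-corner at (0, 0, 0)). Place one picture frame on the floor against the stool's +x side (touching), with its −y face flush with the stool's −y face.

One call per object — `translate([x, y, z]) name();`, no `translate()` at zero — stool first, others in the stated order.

stool();
translate([287, 0, 0]) picture_frame();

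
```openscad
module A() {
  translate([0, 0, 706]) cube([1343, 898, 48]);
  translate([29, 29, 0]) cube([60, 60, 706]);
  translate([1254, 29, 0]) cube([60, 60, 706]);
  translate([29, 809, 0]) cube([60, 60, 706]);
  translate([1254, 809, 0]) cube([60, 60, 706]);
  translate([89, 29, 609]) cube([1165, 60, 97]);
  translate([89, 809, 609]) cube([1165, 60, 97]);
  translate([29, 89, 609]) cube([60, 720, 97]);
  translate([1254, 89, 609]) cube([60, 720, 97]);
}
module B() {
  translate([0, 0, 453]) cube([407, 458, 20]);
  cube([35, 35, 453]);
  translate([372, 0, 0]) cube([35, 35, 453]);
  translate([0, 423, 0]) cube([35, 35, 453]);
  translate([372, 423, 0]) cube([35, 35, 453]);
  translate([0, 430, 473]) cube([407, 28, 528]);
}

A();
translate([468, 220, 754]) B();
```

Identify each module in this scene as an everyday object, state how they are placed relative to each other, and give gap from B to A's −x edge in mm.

The chair's min-x is at 468; the table's min-x is 0; gap = 468 mm.

A is a table. B is a chair. The chair is on top of the table, centred. The gap from the chair to the table's −x edge is 468 mm.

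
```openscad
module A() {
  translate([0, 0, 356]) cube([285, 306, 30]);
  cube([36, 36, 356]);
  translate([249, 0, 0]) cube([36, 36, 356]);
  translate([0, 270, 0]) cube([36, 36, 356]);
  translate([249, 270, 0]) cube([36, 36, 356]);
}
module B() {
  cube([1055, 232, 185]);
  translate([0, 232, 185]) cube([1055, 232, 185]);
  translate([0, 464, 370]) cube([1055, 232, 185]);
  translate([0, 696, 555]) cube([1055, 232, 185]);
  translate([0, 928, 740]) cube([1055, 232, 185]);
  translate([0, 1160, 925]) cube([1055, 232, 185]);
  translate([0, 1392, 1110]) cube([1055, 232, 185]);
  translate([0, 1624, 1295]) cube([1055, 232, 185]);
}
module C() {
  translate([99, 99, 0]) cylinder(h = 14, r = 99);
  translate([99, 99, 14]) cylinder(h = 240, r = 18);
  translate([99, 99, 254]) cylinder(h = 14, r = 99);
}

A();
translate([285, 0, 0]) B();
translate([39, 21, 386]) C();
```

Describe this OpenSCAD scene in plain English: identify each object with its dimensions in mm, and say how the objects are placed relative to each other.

A is a four-legged stool. The seat is a 285×306×30 mm slab whose top surface is at z = 386 mm; four square legs, each 36×36 mm in cross-section, run from the floor (z = 0) to the underside of the seat, each flush with a corner of the seat.

B is a run of 8 identical solid stair steps. Each tread is 1055×232 mm and each step block is 185 mm high. Step 1 rests on the floor; step k is offset from step 1 by (k−1)×232 mm in y and (k−1)×185 mm in z.

C is a spool: two coaxial disc flanges of radius 99 mm and thickness 14 mm, joined by a core cylinder of radius 18 mm and height 240 mm. The lower flange rests on z = 0 and the three cylinders share a vertical axis.

The staircase is against the stool's +x side, with their −y faces flush. The spool is on top of the stool.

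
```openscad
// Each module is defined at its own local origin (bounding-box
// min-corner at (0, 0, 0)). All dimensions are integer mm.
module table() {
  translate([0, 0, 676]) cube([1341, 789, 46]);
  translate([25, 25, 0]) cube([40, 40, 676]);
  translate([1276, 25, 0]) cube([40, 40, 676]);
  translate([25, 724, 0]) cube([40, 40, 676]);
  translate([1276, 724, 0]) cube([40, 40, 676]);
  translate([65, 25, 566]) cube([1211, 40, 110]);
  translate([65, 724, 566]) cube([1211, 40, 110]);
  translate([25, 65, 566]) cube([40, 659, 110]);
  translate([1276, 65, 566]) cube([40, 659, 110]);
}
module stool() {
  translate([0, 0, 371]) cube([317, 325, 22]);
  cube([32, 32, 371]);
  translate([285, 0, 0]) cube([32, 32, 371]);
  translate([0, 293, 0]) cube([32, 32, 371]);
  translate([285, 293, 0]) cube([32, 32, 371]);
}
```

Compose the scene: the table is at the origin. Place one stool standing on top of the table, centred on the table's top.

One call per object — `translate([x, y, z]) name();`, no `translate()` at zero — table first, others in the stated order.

table();
translate([512, 232, 722]) stool();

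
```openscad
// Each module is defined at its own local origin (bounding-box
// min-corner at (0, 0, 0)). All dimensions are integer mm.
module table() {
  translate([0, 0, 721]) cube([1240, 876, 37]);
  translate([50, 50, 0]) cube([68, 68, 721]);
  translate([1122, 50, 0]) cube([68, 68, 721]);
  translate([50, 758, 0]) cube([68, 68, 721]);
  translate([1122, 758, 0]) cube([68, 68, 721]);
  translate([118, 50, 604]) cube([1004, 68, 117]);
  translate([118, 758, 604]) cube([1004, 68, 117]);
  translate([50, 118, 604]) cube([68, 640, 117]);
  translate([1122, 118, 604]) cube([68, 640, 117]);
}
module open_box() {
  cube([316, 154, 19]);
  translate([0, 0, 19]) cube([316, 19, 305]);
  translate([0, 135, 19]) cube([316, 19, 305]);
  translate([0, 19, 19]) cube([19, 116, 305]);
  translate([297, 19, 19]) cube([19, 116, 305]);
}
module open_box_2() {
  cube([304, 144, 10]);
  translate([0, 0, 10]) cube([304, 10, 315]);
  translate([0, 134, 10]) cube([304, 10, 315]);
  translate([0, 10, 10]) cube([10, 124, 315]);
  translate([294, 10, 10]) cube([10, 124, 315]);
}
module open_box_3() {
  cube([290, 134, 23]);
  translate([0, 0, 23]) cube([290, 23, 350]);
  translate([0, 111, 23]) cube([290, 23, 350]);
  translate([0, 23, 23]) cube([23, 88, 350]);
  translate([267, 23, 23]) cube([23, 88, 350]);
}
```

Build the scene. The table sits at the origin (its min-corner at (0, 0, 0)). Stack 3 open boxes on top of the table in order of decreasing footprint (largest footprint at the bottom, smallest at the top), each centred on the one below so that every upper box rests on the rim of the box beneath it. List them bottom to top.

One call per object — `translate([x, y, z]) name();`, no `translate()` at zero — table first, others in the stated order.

table();
translate([462, 361, 758]) open_box();
translate([468, 366, 1082]) open_box_2();
translate([475, 371, 1407]) open_box_3();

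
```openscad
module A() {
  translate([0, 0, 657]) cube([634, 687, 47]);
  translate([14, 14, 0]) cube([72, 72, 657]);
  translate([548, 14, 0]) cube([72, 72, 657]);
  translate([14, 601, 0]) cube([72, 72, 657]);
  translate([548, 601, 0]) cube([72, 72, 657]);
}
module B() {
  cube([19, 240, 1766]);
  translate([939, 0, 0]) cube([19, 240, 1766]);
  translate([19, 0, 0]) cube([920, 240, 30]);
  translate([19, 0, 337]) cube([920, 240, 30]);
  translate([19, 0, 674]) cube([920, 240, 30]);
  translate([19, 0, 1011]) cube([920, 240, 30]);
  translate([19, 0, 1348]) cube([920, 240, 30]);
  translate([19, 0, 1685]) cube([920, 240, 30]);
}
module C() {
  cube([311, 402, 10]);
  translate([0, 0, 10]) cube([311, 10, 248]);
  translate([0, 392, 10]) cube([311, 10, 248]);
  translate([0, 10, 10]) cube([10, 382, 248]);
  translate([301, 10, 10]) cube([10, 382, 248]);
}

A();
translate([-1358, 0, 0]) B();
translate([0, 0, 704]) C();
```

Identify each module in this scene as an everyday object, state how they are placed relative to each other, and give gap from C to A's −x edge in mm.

The open box's min-x is at 0; the table's min-x is 0; gap = 0 mm.

A is a table. B is a bookshelf. C is an open box. The bookshelf is on the floor beside the table on its −x side. The open box is on top of the table. The gap from the open box to the table's −x edge is 0 mm.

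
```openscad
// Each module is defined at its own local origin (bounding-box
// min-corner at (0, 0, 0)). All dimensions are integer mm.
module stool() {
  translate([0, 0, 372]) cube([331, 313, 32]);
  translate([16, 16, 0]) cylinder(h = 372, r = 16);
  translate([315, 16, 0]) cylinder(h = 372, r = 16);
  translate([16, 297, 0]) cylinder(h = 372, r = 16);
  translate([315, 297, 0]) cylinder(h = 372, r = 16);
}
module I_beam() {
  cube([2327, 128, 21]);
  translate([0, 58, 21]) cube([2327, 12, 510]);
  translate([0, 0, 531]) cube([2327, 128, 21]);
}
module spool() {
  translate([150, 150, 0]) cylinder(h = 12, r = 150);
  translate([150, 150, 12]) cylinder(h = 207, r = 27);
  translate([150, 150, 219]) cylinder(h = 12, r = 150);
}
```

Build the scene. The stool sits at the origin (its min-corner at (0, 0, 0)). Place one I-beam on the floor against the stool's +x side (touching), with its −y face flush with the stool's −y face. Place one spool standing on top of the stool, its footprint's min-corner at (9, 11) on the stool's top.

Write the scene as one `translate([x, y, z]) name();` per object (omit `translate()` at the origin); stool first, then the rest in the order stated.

stool();
translate([331, 0, 0]) I_beam();
translate([9, 11, 404]) spool();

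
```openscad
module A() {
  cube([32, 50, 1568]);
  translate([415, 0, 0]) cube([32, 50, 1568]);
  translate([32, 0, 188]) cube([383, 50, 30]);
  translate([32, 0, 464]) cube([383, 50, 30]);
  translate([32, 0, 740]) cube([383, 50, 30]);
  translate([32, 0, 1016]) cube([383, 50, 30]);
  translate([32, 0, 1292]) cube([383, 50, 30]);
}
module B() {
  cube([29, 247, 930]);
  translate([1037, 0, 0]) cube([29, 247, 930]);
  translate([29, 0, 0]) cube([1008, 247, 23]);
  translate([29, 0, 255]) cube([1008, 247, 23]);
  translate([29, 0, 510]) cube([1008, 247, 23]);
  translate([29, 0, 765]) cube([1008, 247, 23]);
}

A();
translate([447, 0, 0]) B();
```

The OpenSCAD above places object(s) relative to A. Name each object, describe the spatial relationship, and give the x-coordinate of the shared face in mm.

The ladder's +x face and the bookshelf's −x face are both at x = 447 mm.

A is a ladder. B is a bookshelf. The bookshelf is against the ladder's +x side, with their −y faces flush. The x-coordinate of the shared face is 447 mm.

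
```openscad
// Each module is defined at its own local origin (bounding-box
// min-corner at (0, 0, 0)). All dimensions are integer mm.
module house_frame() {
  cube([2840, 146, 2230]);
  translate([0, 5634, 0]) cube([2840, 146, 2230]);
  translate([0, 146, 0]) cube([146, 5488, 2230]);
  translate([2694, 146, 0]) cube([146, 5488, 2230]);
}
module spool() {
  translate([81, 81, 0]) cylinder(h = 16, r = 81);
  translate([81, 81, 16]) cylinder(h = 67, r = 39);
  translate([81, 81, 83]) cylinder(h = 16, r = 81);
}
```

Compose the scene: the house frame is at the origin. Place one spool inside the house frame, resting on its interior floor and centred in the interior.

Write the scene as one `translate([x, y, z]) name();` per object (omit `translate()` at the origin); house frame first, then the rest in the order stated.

house_frame();
translate([1339, 2809, 0]) spool();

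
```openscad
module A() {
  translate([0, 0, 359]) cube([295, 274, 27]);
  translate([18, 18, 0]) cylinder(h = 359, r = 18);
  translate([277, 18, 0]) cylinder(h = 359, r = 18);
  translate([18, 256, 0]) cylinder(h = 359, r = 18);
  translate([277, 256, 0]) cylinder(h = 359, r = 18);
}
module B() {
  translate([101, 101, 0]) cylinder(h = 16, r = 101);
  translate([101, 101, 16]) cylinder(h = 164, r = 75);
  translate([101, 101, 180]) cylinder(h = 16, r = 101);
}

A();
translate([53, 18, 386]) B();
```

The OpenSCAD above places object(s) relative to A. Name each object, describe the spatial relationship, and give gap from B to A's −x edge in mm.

The spool's min-x is at 53; the stool's min-x is 0; gap = 53 mm.

A is a stool. B is a spool. The spool is on top of the stool. The gap from the spool to the stool's −x edge is 53 mm.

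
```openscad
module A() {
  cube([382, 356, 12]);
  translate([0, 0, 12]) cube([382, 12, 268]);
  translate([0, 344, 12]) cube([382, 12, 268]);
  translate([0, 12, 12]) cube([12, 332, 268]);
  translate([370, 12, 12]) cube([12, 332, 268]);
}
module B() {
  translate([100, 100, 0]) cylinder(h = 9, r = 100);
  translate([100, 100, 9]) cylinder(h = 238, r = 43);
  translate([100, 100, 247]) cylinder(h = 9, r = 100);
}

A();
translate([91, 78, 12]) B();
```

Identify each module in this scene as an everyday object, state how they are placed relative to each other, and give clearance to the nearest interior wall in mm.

A is an open box. B is a spool. The spool sits inside the open box, centred. The clearance to the nearest interior wall is 66 mm.

Clearances: x = 79, y = 66; minimum 66 mm.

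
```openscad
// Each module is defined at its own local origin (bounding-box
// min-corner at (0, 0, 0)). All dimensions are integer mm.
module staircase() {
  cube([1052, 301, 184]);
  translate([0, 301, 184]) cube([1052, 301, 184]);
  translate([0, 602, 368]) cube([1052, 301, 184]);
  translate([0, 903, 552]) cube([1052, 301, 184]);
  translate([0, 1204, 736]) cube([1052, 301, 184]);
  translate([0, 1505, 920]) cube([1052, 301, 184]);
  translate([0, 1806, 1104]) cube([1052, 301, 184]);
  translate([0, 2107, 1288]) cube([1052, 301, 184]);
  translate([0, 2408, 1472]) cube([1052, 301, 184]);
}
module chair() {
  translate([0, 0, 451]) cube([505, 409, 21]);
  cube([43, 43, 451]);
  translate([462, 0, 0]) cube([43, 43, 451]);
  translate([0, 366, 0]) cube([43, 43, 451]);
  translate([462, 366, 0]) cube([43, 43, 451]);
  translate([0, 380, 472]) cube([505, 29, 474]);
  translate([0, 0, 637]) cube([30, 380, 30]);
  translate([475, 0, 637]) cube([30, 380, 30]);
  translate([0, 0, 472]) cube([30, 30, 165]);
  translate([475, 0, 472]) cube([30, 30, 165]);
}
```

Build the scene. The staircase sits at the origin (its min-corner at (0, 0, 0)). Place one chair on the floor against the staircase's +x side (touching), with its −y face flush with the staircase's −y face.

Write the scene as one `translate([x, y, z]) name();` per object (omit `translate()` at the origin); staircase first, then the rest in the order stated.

staircase();
translate([1052, 0, 0]) chair();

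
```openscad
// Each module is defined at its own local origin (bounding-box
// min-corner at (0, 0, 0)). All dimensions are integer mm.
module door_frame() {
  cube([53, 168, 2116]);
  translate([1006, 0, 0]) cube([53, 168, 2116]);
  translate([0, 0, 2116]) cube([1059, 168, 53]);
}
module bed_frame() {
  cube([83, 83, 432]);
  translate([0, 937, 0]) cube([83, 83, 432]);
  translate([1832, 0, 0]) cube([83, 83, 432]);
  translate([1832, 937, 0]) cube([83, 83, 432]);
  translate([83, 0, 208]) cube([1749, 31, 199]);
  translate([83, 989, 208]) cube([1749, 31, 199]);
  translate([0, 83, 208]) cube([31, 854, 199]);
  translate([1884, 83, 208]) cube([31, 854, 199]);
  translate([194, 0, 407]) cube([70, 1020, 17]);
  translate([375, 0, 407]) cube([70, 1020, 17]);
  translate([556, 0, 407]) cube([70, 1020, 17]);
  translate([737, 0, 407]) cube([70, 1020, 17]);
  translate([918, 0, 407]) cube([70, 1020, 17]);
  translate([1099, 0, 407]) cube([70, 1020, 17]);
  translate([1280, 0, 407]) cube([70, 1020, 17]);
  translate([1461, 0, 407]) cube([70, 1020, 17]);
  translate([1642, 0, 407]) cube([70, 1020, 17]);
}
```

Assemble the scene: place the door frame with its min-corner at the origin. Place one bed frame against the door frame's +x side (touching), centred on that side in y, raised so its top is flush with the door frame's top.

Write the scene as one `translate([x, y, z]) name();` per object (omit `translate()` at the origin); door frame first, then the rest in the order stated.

door_frame();
translate([1059, -426, 1737]) bed_frame();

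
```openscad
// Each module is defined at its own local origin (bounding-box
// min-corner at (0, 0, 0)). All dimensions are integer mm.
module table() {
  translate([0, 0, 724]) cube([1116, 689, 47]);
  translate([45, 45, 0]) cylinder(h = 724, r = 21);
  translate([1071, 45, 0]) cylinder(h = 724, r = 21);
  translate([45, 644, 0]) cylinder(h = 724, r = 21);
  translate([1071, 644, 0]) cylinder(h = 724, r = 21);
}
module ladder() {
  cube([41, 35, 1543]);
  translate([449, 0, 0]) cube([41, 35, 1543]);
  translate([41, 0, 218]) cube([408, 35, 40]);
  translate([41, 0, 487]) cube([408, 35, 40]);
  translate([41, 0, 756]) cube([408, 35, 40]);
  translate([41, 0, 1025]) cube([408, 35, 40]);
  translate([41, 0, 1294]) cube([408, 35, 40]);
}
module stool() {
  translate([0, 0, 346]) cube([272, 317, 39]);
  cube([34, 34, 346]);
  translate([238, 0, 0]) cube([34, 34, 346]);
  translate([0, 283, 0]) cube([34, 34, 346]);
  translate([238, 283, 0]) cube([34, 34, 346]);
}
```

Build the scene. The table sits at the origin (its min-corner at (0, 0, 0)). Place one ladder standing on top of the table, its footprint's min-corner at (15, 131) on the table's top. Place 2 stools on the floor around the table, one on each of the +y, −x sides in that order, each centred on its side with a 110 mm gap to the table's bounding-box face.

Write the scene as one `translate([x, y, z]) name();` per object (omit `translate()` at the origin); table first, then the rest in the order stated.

table();
translate([15, 131, 771]) ladder();
translate([422, 799, 0]) stool();
translate([-382, 186, 0]) stool();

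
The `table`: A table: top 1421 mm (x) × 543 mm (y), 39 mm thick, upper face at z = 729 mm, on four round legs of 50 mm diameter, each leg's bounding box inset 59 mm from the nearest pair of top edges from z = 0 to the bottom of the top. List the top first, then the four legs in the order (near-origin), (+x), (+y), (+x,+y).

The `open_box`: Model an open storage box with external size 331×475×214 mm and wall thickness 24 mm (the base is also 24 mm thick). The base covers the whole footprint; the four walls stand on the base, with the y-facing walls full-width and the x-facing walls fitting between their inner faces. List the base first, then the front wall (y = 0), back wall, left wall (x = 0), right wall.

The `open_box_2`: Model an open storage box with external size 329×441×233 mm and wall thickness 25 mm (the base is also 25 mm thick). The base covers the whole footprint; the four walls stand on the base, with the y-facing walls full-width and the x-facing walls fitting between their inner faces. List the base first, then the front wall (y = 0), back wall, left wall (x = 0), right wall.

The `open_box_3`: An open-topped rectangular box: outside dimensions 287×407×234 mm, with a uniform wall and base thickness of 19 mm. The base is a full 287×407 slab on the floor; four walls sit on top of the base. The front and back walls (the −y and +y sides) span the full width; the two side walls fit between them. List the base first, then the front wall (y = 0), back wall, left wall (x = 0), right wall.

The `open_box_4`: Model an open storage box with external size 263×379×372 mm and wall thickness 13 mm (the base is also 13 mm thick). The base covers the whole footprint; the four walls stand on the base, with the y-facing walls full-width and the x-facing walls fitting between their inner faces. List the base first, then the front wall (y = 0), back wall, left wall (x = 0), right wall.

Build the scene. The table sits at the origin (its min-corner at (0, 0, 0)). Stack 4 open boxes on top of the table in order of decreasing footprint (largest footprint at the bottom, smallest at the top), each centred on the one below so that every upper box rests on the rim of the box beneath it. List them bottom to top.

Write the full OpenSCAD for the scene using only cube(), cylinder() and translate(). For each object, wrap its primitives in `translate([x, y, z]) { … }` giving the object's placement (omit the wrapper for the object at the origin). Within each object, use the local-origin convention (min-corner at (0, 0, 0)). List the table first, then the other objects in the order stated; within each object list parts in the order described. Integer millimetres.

translate([0, 0, 690]) cube([1421, 543, 39]);
translate([84, 84, 0]) cylinder(h = 690, r = 25);
translate([1337, 84, 0]) cylinder(h = 690, r = 25);
translate([84, 459, 0]) cylinder(h = 690, r = 25);
translate([1337, 459, 0]) cylinder(h = 690, r = 25);
translate([545, 34, 729]) {
  cube([331, 475, 24]);
  translate([0, 0, 24]) cube([331, 24, 190]);
  translate([0, 451, 24]) cube([331, 24, 190]);
  translate([0, 24, 24]) cube([24, 427, 190]);
  translate([307, 24, 24]) cube([24, 427, 190]);
}
translate([546, 51, 943]) {
  cube([329, 441, 25]);
  translate([0, 0, 25]) cube([329, 25, 208]);
  translate([0, 416, 25]) cube([329, 25, 208]);
  translate([0, 25, 25]) cube([25, 391, 208]);
  translate([304, 25, 25]) cube([25, 391, 208]);
}
translate([567, 68, 1176]) {
  cube([287, 407, 19]);
  translate([0, 0, 19]) cube([287, 19, 215]);
  translate([0, 388, 19]) cube([287, 19, 215]);
  translate([0, 19, 19]) cube([19, 369, 215]);
  translate([268, 19, 19]) cube([19, 369, 215]);
}
translate([579, 82, 1410]) {
  cube([263, 379, 13]);
  translate([0, 0, 13]) cube([263, 13, 359]);
  translate([0, 366, 13]) cube([263, 13, 359]);
  translate([0, 13, 13]) cube([13, 353, 359]);
  translate([250, 13, 13]) cube([13, 353, 359]);
}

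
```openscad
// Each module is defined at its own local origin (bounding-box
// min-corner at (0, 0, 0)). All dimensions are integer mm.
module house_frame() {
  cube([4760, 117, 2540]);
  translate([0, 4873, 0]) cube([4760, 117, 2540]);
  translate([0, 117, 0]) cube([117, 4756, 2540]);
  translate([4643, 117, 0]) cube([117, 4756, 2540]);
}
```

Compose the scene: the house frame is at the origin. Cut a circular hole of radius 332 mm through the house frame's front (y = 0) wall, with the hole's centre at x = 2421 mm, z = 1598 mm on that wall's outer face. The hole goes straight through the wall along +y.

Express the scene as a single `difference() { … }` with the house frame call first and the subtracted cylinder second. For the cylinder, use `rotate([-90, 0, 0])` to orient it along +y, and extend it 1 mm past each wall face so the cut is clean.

difference() {
  house_frame();
  translate([2421, -1, 1598]) rotate([-90, 0, 0]) cylinder(h = 119, r = 332);
}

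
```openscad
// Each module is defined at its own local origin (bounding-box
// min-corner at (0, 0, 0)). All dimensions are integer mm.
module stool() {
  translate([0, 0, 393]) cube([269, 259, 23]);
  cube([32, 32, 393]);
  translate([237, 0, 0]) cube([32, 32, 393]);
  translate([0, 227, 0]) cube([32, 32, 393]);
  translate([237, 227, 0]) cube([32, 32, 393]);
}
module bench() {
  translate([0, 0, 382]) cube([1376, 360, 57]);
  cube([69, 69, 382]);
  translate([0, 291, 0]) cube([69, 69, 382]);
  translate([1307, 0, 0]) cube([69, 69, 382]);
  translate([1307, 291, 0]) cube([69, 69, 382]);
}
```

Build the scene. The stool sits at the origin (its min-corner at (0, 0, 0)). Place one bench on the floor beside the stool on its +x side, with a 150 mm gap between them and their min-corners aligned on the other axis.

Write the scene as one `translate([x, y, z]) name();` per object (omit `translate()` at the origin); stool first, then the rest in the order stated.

stool();
translate([419, 0, 0]) bench();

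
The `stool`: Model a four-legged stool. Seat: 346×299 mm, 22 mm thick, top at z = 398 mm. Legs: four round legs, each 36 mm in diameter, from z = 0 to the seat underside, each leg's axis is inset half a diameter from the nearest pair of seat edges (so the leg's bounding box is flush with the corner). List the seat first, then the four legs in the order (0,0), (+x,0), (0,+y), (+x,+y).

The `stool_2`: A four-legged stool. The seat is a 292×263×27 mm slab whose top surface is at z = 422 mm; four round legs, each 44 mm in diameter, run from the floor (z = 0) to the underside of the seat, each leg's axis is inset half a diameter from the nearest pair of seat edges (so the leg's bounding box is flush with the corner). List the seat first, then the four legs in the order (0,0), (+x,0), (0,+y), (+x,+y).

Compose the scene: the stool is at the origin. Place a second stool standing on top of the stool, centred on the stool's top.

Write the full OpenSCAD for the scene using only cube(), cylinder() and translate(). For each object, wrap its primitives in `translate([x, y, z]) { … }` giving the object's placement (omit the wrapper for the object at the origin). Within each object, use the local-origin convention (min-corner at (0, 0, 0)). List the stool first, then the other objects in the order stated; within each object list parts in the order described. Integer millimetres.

translate([0, 0, 376]) cube([346, 299, 22]);
translate([18, 18, 0]) cylinder(h = 376, r = 18);
translate([328, 18, 0]) cylinder(h = 376, r = 18);
translate([18, 281, 0]) cylinder(h = 376, r = 18);
translate([328, 281, 0]) cylinder(h = 376, r = 18);
translate([27, 18, 398]) {
  translate([0, 0, 395]) cube([292, 263, 27]);
  translate([22, 22, 0]) cylinder(h = 395, r = 22);
  translate([270, 22, 0]) cylinder(h = 395, r = 22);
  translate([22, 241, 0]) cylinder(h = 395, r = 22);
  translate([270, 241, 0]) cylinder(h = 395, r = 22);
}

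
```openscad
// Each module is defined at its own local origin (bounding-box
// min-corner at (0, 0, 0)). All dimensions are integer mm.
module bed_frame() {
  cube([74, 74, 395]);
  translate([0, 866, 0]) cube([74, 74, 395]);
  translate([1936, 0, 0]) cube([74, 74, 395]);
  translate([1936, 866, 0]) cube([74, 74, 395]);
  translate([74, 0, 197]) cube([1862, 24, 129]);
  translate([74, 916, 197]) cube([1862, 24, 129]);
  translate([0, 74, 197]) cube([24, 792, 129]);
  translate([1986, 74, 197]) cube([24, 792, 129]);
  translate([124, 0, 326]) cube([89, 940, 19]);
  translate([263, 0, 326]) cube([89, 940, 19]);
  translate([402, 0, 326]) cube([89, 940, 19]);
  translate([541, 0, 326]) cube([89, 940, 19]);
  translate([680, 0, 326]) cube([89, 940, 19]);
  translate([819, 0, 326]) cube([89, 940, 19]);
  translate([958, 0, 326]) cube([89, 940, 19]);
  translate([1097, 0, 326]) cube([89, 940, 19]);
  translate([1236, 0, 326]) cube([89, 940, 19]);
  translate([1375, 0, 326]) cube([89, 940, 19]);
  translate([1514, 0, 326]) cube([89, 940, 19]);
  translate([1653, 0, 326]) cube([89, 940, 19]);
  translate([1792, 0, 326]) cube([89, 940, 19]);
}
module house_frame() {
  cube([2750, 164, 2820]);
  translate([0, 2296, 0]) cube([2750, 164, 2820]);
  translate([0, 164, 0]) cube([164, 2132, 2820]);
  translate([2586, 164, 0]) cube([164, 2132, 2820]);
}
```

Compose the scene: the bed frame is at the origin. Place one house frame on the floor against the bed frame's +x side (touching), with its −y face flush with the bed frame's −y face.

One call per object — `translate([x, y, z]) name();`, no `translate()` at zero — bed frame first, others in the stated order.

bed_frame();
translate([2010, 0, 0]) house_frame();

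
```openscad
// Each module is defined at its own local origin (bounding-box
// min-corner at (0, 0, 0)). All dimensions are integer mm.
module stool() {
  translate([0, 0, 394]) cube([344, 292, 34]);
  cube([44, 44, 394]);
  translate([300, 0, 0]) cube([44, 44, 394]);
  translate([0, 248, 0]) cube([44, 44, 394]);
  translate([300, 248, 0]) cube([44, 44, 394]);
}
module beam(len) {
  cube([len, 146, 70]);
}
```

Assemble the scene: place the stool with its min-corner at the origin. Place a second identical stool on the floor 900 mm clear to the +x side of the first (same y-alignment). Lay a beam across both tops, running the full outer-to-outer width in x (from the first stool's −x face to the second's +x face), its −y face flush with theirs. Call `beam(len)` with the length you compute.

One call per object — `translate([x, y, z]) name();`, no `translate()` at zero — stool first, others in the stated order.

stool();
translate([1244, 0, 0]) stool();
translate([0, 0, 428]) beam(1588);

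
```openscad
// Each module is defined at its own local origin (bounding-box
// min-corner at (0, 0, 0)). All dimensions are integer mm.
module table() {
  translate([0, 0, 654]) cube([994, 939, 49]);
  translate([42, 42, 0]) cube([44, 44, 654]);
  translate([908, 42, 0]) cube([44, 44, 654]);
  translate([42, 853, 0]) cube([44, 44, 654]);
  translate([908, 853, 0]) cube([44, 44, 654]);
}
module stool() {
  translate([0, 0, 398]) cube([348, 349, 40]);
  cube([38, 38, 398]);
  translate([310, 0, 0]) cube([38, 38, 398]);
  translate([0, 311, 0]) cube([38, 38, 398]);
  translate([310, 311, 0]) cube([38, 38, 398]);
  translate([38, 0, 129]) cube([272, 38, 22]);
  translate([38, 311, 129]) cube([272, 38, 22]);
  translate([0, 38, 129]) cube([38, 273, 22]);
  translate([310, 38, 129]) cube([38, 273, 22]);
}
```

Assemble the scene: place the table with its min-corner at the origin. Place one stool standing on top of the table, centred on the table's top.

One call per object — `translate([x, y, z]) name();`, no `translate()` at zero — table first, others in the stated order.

table();
translate([323, 295, 703]) stool();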